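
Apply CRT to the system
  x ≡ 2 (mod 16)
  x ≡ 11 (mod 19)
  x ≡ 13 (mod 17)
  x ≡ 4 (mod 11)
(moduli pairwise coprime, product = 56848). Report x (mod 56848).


Product of moduli M = 16 · 19 · 17 · 11 = 56848.
Merge one congruence at a time:
  Start: x ≡ 2 (mod 16).
  Combine with x ≡ 11 (mod 19); new modulus lcm = 304.
    Write x = 2 + 16·t and substitute into x ≡ 11 (mod 19): 16·t ≡ 11 − 2 = 9 (mod 19).
    The inverse of 16 mod 19 is 6 (since 16·6 = 96 = 5·19 + 1), so t ≡ 6·9 = 54 ≡ 16 (mod 19).
    Then x = 2 + 16·16 = 258, valid modulo lcm(16, 19) = 304: x ≡ 258 (mod 304).
  Combine with x ≡ 13 (mod 17); new modulus lcm = 5168.
    Write x = 258 + 304·t and substitute into x ≡ 13 (mod 17): 304·t ≡ 13 − 258 = -245 (mod 17).
    Reduce coefficients mod 17: 15·t ≡ 10 (mod 17).
    The inverse of 15 mod 17 is 8 (since 15·8 = 120 = 7·17 + 1), so t ≡ 8·10 = 80 ≡ 12 (mod 17).
    Then x = 258 + 304·12 = 3906, valid modulo lcm(304, 17) = 5168: x ≡ 3906 (mod 5168).
  Combine with x ≡ 4 (mod 11); new modulus lcm = 56848.
    Write x = 3906 + 5168·t and substitute into x ≡ 4 (mod 11): 5168·t ≡ 4 − 3906 = -3902 (mod 11).
    Reduce coefficients mod 11: 9·t ≡ 3 (mod 11).
    The inverse of 9 mod 11 is 5 (since 9·5 = 45 = 4·11 + 1), so t ≡ 5·3 = 15 ≡ 4 (mod 11).
    Then x = 3906 + 5168·4 = 24578, valid modulo lcm(5168, 11) = 56848: x ≡ 24578 (mod 56848).
Verify against each original: 24578 mod 16 = 2, 24578 mod 19 = 11, 24578 mod 17 = 13, 24578 mod 11 = 4.

x ≡ 24578 (mod 56848).


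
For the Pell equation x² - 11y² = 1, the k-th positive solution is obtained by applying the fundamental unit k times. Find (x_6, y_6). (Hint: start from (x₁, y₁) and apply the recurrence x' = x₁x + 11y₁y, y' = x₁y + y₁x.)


Step 1: Find the fundamental solution (x₁, y₁) of x² - 11y² = 1.
  Expand √11 as a continued fraction. a₀ = ⌊√11⌋ = 3; iterate m_{k+1} = d_k·a_k − m_k, d_{k+1} = (11 − m_{k+1}²)/d_k, a_{k+1} = ⌊(a₀ + m_{k+1})/d_{k+1}⌋ (starting m₀ = 0, d₀ = 1), with convergents p_k = a_k·p_{k-1} + p_{k-2}, q_k = a_k·q_{k-1} + q_{k-2} (p₋₁ = 1, q₋₁ = 0):
  k = 0: a₀ = 3; p₀/q₀ = 3/1; p₀² − 11·q₀² = 9 − 11 = -2.
  k = 1: m = 3, d = 2, a = ⌊(3 + 3)/2⌋ = 3; p/q = (3·3 + 1)/(3·1 + 0) = 10/3; p² − 11·q² = 100 − 99 = 1.
  The first convergent with p² − 11·q² = 1 gives the fundamental solution (x₁, y₁) = (10, 3).
Step 2: Apply the recurrence (x_{n+1}, y_{n+1}) = (x₁x_n + 11y₁y_n, x₁y_n + y₁x_n) repeatedly.
  From (x_1, y_1) = (10, 3): x_2 = 10·10 + 11·3·3 = 199; y_2 = 10·3 + 3·10 = 60.
  From (x_2, y_2) = (199, 60): x_3 = 10·199 + 11·3·60 = 3970; y_3 = 10·60 + 3·199 = 1197.
  From (x_3, y_3) = (3970, 1197): x_4 = 10·3970 + 11·3·1197 = 79201; y_4 = 10·1197 + 3·3970 = 23880.
  From (x_4, y_4) = (79201, 23880): x_5 = 10·79201 + 11·3·23880 = 1580050; y_5 = 10·23880 + 3·79201 = 476403.
  From (x_5, y_5) = (1580050, 476403): x_6 = 10·1580050 + 11·3·476403 = 31521799; y_6 = 10·476403 + 3·1580050 = 9504180.
Step 3: Verify x_6² - 11·y_6² = 993623812196401 - 993623812196400 = 1 (should be 1). ✓

(x_1, y_1) = (10, 3); (x_6, y_6) = (31521799, 9504180).


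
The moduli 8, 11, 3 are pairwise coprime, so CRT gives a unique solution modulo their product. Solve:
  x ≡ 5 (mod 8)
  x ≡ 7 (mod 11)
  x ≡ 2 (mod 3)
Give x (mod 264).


Moduli 8, 11, 3 are pairwise coprime; by CRT there is a unique solution modulo M = 8 · 11 · 3 = 264.
Solve pairwise, accumulating the modulus:
  Start with x ≡ 5 (mod 8).
  Combine with x ≡ 7 (mod 11): since gcd(8, 11) = 1, we get a unique residue mod 88.
    Write x = 5 + 8·t and substitute into x ≡ 7 (mod 11): 8·t ≡ 7 − 5 = 2 (mod 11).
    The inverse of 8 mod 11 is 7 (since 8·7 = 56 = 5·11 + 1), so t ≡ 7·2 = 14 ≡ 3 (mod 11).
    Then x = 5 + 8·3 = 29, valid modulo lcm(8, 11) = 88: x ≡ 29 (mod 88).
  Combine with x ≡ 2 (mod 3): since gcd(88, 3) = 1, we get a unique residue mod 264.
    Write x = 29 + 88·t and substitute into x ≡ 2 (mod 3): 88·t ≡ 2 − 29 = -27 (mod 3).
    Reduce coefficients mod 3: 1·t ≡ 0 (mod 3).
    So t ≡ 0 (mod 3).
    Then x = 29 + 88·0 = 29, valid modulo lcm(88, 3) = 264: x ≡ 29 (mod 264).
Verify: 29 mod 8 = 5 ✓, 29 mod 11 = 7 ✓, 29 mod 3 = 2 ✓.

x ≡ 29 (mod 264).


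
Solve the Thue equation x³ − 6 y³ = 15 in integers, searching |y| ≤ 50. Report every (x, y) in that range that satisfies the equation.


The equation is x³ - 6y³ = 15. For fixed y, x³ = 6·y³ + 15, so a solution requires the RHS to be a perfect cube.
Strategy: iterate y from -50 to 50, compute RHS = 6·y³ + 15, and check whether it is a (positive or negative) perfect cube.
Check small values of y:
  y = 0: RHS = 15 is not a perfect cube.
  y = 1: RHS = 21 is not a perfect cube.
  y = -1: RHS = 9 is not a perfect cube.
  y = 2: RHS = 63 is not a perfect cube.
  y = -2: RHS = -33 is not a perfect cube.
  y = 3: RHS = 177 is not a perfect cube.
  y = -3: RHS = -147 is not a perfect cube.
Continuing the search up to |y| = 50 finds no solutions either.
No (x, y) in the scanned range satisfies the equation.

No integer solutions with |y| ≤ 50.


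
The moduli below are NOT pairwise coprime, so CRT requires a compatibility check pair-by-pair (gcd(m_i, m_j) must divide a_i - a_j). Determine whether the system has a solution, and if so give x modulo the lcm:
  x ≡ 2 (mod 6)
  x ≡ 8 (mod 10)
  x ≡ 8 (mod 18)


Moduli 6, 10, 18 are not pairwise coprime, so CRT works modulo lcm(m_i) when all pairwise compatibility conditions hold.
Pairwise compatibility: gcd(m_i, m_j) must divide a_i - a_j for every pair.
Merge one congruence at a time:
  Start: x ≡ 2 (mod 6).
  Combine with x ≡ 8 (mod 10): gcd(6, 10) = 2; 8 - 2 = 6, which IS divisible by 2, so compatible.
    Write x = 2 + 6·t and substitute into x ≡ 8 (mod 10): 6·t ≡ 8 − 2 = 6 (mod 10).
    Divide the congruence (and modulus) by g = 2: 3·t ≡ 3 (mod 5).
    The inverse of 3 mod 5 is 2 (since 3·2 = 6 = 1·5 + 1), so t ≡ 2·3 = 6 ≡ 1 (mod 5).
    Then x = 2 + 6·1 = 8, valid modulo lcm(6, 10) = 30: x ≡ 8 (mod 30).
  Combine with x ≡ 8 (mod 18): gcd(30, 18) = 6; 8 - 8 = 0, which IS divisible by 6, so compatible.
    Write x = 8 + 30·t and substitute into x ≡ 8 (mod 18): 30·t ≡ 8 − 8 = 0 (mod 18).
    Divide the congruence (and modulus) by g = 6: 5·t ≡ 0 (mod 3).
    Reduce coefficients mod 3: 2·t ≡ 0 (mod 3).
    The inverse of 2 mod 3 is 2 (since 2·2 = 4 = 1·3 + 1), so t ≡ 2·0 = 0 ≡ 0 (mod 3).
    Then x = 8 + 30·0 = 8, valid modulo lcm(30, 18) = 90: x ≡ 8 (mod 90).
Verify: 8 mod 6 = 2, 8 mod 10 = 8, 8 mod 18 = 8.

x ≡ 8 (mod 90).


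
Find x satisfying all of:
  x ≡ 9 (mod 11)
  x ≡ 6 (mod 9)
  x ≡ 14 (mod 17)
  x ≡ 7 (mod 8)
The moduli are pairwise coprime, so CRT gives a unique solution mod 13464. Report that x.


Product of moduli M = 11 · 9 · 17 · 8 = 13464.
Merge one congruence at a time:
  Start: x ≡ 9 (mod 11).
  Combine with x ≡ 6 (mod 9); new modulus lcm = 99.
    Write x = 9 + 11·t and substitute into x ≡ 6 (mod 9): 11·t ≡ 6 − 9 = -3 (mod 9).
    Reduce coefficients mod 9: 2·t ≡ 6 (mod 9).
    The inverse of 2 mod 9 is 5 (since 2·5 = 10 = 1·9 + 1), so t ≡ 5·6 = 30 ≡ 3 (mod 9).
    Then x = 9 + 11·3 = 42, valid modulo lcm(11, 9) = 99: x ≡ 42 (mod 99).
  Combine with x ≡ 14 (mod 17); new modulus lcm = 1683.
    Write x = 42 + 99·t and substitute into x ≡ 14 (mod 17): 99·t ≡ 14 − 42 = -28 (mod 17).
    Reduce coefficients mod 17: 14·t ≡ 6 (mod 17).
    The inverse of 14 mod 17 is 11 (since 14·11 = 154 = 9·17 + 1), so t ≡ 11·6 = 66 ≡ 15 (mod 17).
    Then x = 42 + 99·15 = 1527, valid modulo lcm(99, 17) = 1683: x ≡ 1527 (mod 1683).
  Combine with x ≡ 7 (mod 8); new modulus lcm = 13464.
    Write x = 1527 + 1683·t and substitute into x ≡ 7 (mod 8): 1683·t ≡ 7 − 1527 = -1520 (mod 8).
    Reduce coefficients mod 8: 3·t ≡ 0 (mod 8).
    The inverse of 3 mod 8 is 3 (since 3·3 = 9 = 1·8 + 1), so t ≡ 3·0 = 0 ≡ 0 (mod 8).
    Then x = 1527 + 1683·0 = 1527, valid modulo lcm(1683, 8) = 13464: x ≡ 1527 (mod 13464).
Verify against each original: 1527 mod 11 = 9, 1527 mod 9 = 6, 1527 mod 17 = 14, 1527 mod 8 = 7.

x ≡ 1527 (mod 13464).


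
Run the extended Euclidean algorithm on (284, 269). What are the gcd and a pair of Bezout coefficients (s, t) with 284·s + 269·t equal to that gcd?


Euclidean algorithm on (284, 269) — divide until remainder is 0:
  284 = 1 · 269 + 15
  269 = 17 · 15 + 14
  15 = 1 · 14 + 1
  14 = 14 · 1 + 0
gcd(284, 269) = 1.
Track Bezout coefficients alongside the remainders: start with r₀ = 284 = a·1 + b·0 (s = 1, t = 0) and r₁ = 269 = a·0 + b·1 (s = 0, t = 1); each new remainder r_{k+1} = r_{k-1} − q_k·r_k inherits s_{k+1} = s_{k-1} − q_k·s_k, t_{k+1} = t_{k-1} − q_k·t_k, so r_k = a·s_k + b·t_k at every step:
  q = 1: r = 15, s = 1 − 1·0 = 1, t = 0 − 1·1 = -1  (check: 284·1 + 269·(-1) = 15)
  q = 17: r = 14, s = 0 − 17·1 = -17, t = 1 − 17·(-1) = 18  (check: 284·(-17) + 269·18 = 14)
  q = 1: r = 1, s = 1 − 1·(-17) = 18, t = -1 − 1·18 = -19  (check: 284·18 + 269·(-19) = 1)
The row with r = 1 (the gcd) gives the Bezout coefficients s = 18, t = -19.
Result: 284 · (18) + 269 · (-19) = 1.

gcd(284, 269) = 1; s = 18, t = -19 (check: 284·18 + 269·(-19) = 1).


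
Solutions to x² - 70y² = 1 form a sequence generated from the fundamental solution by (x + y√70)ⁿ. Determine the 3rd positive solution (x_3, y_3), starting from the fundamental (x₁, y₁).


Step 1: Find the fundamental solution (x₁, y₁) of x² - 70y² = 1.
  Expand √70 as a continued fraction. a₀ = ⌊√70⌋ = 8; iterate m_{k+1} = d_k·a_k − m_k, d_{k+1} = (70 − m_{k+1}²)/d_k, a_{k+1} = ⌊(a₀ + m_{k+1})/d_{k+1}⌋ (starting m₀ = 0, d₀ = 1), with convergents p_k = a_k·p_{k-1} + p_{k-2}, q_k = a_k·q_{k-1} + q_{k-2} (p₋₁ = 1, q₋₁ = 0):
  k = 0: a₀ = 8; p₀/q₀ = 8/1; p₀² − 70·q₀² = 64 − 70 = -6.
  k = 1: m = 8, d = 6, a = ⌊(8 + 8)/6⌋ = 2; p/q = (2·8 + 1)/(2·1 + 0) = 17/2; p² − 70·q² = 289 − 280 = 9.
  k = 2: m = 4, d = 9, a = ⌊(8 + 4)/9⌋ = 1; p/q = (1·17 + 8)/(1·2 + 1) = 25/3; p² − 70·q² = 625 − 630 = -5.
  k = 3: m = 5, d = 5, a = ⌊(8 + 5)/5⌋ = 2; p/q = (2·25 + 17)/(2·3 + 2) = 67/8; p² − 70·q² = 4489 − 4480 = 9.
  k = 4: m = 5, d = 9, a = ⌊(8 + 5)/9⌋ = 1; p/q = (1·67 + 25)/(1·8 + 3) = 92/11; p² − 70·q² = 8464 − 8470 = -6.
  k = 5: m = 4, d = 6, a = ⌊(8 + 4)/6⌋ = 2; p/q = (2·92 + 67)/(2·11 + 8) = 251/30; p² − 70·q² = 63001 − 63000 = 1.
  The first convergent with p² − 70·q² = 1 gives the fundamental solution (x₁, y₁) = (251, 30).
Step 2: Apply the recurrence (x_{n+1}, y_{n+1}) = (x₁x_n + 70y₁y_n, x₁y_n + y₁x_n) repeatedly.
  From (x_1, y_1) = (251, 30): x_2 = 251·251 + 70·30·30 = 126001; y_2 = 251·30 + 30·251 = 15060.
  From (x_2, y_2) = (126001, 15060): x_3 = 251·126001 + 70·30·15060 = 63252251; y_3 = 251·15060 + 30·126001 = 7560090.
Step 3: Verify x_3² - 70·y_3² = 4000847256567001 - 4000847256567000 = 1 (should be 1). ✓

(x_1, y_1) = (251, 30); (x_3, y_3) = (63252251, 7560090).


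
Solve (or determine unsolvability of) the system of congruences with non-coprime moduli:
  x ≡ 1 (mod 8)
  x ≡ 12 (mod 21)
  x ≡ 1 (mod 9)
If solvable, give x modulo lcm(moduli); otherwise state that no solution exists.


Moduli 8, 21, 9 are not pairwise coprime, so CRT works modulo lcm(m_i) when all pairwise compatibility conditions hold.
Pairwise compatibility: gcd(m_i, m_j) must divide a_i - a_j for every pair.
Merge one congruence at a time:
  Start: x ≡ 1 (mod 8).
  Combine with x ≡ 12 (mod 21): gcd(8, 21) = 1; 12 - 1 = 11, which IS divisible by 1, so compatible.
    Write x = 1 + 8·t and substitute into x ≡ 12 (mod 21): 8·t ≡ 12 − 1 = 11 (mod 21).
    The inverse of 8 mod 21 is 8 (since 8·8 = 64 = 3·21 + 1), so t ≡ 8·11 = 88 ≡ 4 (mod 21).
    Then x = 1 + 8·4 = 33, valid modulo lcm(8, 21) = 168: x ≡ 33 (mod 168).
  Combine with x ≡ 1 (mod 9): gcd(168, 9) = 3, and 1 - 33 = -32 is NOT divisible by 3.
    ⇒ system is inconsistent (no integer solution).

No solution (the system is inconsistent).


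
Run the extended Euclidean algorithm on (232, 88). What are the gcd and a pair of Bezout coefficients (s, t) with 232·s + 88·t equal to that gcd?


Euclidean algorithm on (232, 88) — divide until remainder is 0:
  232 = 2 · 88 + 56
  88 = 1 · 56 + 32
  56 = 1 · 32 + 24
  32 = 1 · 24 + 8
  24 = 3 · 8 + 0
gcd(232, 88) = 8.
Track Bezout coefficients alongside the remainders: start with r₀ = 232 = a·1 + b·0 (s = 1, t = 0) and r₁ = 88 = a·0 + b·1 (s = 0, t = 1); each new remainder r_{k+1} = r_{k-1} − q_k·r_k inherits s_{k+1} = s_{k-1} − q_k·s_k, t_{k+1} = t_{k-1} − q_k·t_k, so r_k = a·s_k + b·t_k at every step:
  q = 2: r = 56, s = 1 − 2·0 = 1, t = 0 − 2·1 = -2  (check: 232·1 + 88·(-2) = 56)
  q = 1: r = 32, s = 0 − 1·1 = -1, t = 1 − 1·(-2) = 3  (check: 232·(-1) + 88·3 = 32)
  q = 1: r = 24, s = 1 − 1·(-1) = 2, t = -2 − 1·3 = -5  (check: 232·2 + 88·(-5) = 24)
  q = 1: r = 8, s = -1 − 1·2 = -3, t = 3 − 1·(-5) = 8  (check: 232·(-3) + 88·8 = 8)
The row with r = 8 (the gcd) gives the Bezout coefficients s = -3, t = 8.
Result: 232 · (-3) + 88 · (8) = 8.

gcd(232, 88) = 8; s = -3, t = 8 (check: 232·(-3) + 88·8 = 8).


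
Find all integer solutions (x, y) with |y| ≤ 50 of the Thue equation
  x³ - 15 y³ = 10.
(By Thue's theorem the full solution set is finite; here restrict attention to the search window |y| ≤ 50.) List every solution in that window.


The equation is x³ - 15y³ = 10. For fixed y, x³ = 15·y³ + 10, so a solution requires the RHS to be a perfect cube.
Strategy: iterate y from -50 to 50, compute RHS = 15·y³ + 10, and check whether it is a (positive or negative) perfect cube.
Check small values of y:
  y = 0: RHS = 10 is not a perfect cube.
  y = 1: RHS = 25 is not a perfect cube.
  y = -1: RHS = -5 is not a perfect cube.
  y = 2: RHS = 130 is not a perfect cube.
  y = -2: RHS = -110 is not a perfect cube.
  y = 3: RHS = 415 is not a perfect cube.
  y = -3: RHS = -395 is not a perfect cube.
Continuing the search up to |y| = 50 finds no solutions either.
No (x, y) in the scanned range satisfies the equation.

No integer solutions with |y| ≤ 50.


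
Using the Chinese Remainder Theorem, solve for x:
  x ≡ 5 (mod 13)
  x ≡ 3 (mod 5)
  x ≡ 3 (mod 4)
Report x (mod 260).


Moduli 13, 5, 4 are pairwise coprime; by CRT there is a unique solution modulo M = 13 · 5 · 4 = 260.
Solve pairwise, accumulating the modulus:
  Start with x ≡ 5 (mod 13).
  Combine with x ≡ 3 (mod 5): since gcd(13, 5) = 1, we get a unique residue mod 65.
    Write x = 5 + 13·t and substitute into x ≡ 3 (mod 5): 13·t ≡ 3 − 5 = -2 (mod 5).
    Reduce coefficients mod 5: 3·t ≡ 3 (mod 5).
    The inverse of 3 mod 5 is 2 (since 3·2 = 6 = 1·5 + 1), so t ≡ 2·3 = 6 ≡ 1 (mod 5).
    Then x = 5 + 13·1 = 18, valid modulo lcm(13, 5) = 65: x ≡ 18 (mod 65).
  Combine with x ≡ 3 (mod 4): since gcd(65, 4) = 1, we get a unique residue mod 260.
    Write x = 18 + 65·t and substitute into x ≡ 3 (mod 4): 65·t ≡ 3 − 18 = -15 (mod 4).
    Reduce coefficients mod 4: 1·t ≡ 1 (mod 4).
    So t ≡ 1 (mod 4).
    Then x = 18 + 65·1 = 83, valid modulo lcm(65, 4) = 260: x ≡ 83 (mod 260).
Verify: 83 mod 13 = 5 ✓, 83 mod 5 = 3 ✓, 83 mod 4 = 3 ✓.

x ≡ 83 (mod 260).


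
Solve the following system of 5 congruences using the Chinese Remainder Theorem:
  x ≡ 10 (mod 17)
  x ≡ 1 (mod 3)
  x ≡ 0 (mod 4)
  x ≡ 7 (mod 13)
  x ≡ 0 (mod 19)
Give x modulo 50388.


Product of moduli M = 17 · 3 · 4 · 13 · 19 = 50388.
Merge one congruence at a time:
  Start: x ≡ 10 (mod 17).
  Combine with x ≡ 1 (mod 3); new modulus lcm = 51.
    Write x = 10 + 17·t and substitute into x ≡ 1 (mod 3): 17·t ≡ 1 − 10 = -9 (mod 3).
    Reduce coefficients mod 3: 2·t ≡ 0 (mod 3).
    The inverse of 2 mod 3 is 2 (since 2·2 = 4 = 1·3 + 1), so t ≡ 2·0 = 0 ≡ 0 (mod 3).
    Then x = 10 + 17·0 = 10, valid modulo lcm(17, 3) = 51: x ≡ 10 (mod 51).
  Combine with x ≡ 0 (mod 4); new modulus lcm = 204.
    Write x = 10 + 51·t and substitute into x ≡ 0 (mod 4): 51·t ≡ 0 − 10 = -10 (mod 4).
    Reduce coefficients mod 4: 3·t ≡ 2 (mod 4).
    The inverse of 3 mod 4 is 3 (since 3·3 = 9 = 2·4 + 1), so t ≡ 3·2 = 6 ≡ 2 (mod 4).
    Then x = 10 + 51·2 = 112, valid modulo lcm(51, 4) = 204: x ≡ 112 (mod 204).
  Combine with x ≡ 7 (mod 13); new modulus lcm = 2652.
    Write x = 112 + 204·t and substitute into x ≡ 7 (mod 13): 204·t ≡ 7 − 112 = -105 (mod 13).
    Reduce coefficients mod 13: 9·t ≡ 12 (mod 13).
    The inverse of 9 mod 13 is 3 (since 9·3 = 27 = 2·13 + 1), so t ≡ 3·12 = 36 ≡ 10 (mod 13).
    Then x = 112 + 204·10 = 2152, valid modulo lcm(204, 13) = 2652: x ≡ 2152 (mod 2652).
  Combine with x ≡ 0 (mod 19); new modulus lcm = 50388.
    Write x = 2152 + 2652·t and substitute into x ≡ 0 (mod 19): 2652·t ≡ 0 − 2152 = -2152 (mod 19).
    Reduce coefficients mod 19: 11·t ≡ 14 (mod 19).
    The inverse of 11 mod 19 is 7 (since 11·7 = 77 = 4·19 + 1), so t ≡ 7·14 = 98 ≡ 3 (mod 19).
    Then x = 2152 + 2652·3 = 10108, valid modulo lcm(2652, 19) = 50388: x ≡ 10108 (mod 50388).
Verify against each original: 10108 mod 17 = 10, 10108 mod 3 = 1, 10108 mod 4 = 0, 10108 mod 13 = 7, 10108 mod 19 = 0.

x ≡ 10108 (mod 50388).


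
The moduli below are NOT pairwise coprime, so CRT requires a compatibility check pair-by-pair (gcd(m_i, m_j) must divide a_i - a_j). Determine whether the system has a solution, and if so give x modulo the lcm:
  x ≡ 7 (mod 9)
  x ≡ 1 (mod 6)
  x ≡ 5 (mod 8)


Moduli 9, 6, 8 are not pairwise coprime, so CRT works modulo lcm(m_i) when all pairwise compatibility conditions hold.
Pairwise compatibility: gcd(m_i, m_j) must divide a_i - a_j for every pair.
Merge one congruence at a time:
  Start: x ≡ 7 (mod 9).
  Combine with x ≡ 1 (mod 6): gcd(9, 6) = 3; 1 - 7 = -6, which IS divisible by 3, so compatible.
    Write x = 7 + 9·t and substitute into x ≡ 1 (mod 6): 9·t ≡ 1 − 7 = -6 (mod 6).
    Divide the congruence (and modulus) by g = 3: 3·t ≡ -2 (mod 2).
    Reduce coefficients mod 2: 1·t ≡ 0 (mod 2).
    So t ≡ 0 (mod 2).
    Then x = 7 + 9·0 = 7, valid modulo lcm(9, 6) = 18: x ≡ 7 (mod 18).
  Combine with x ≡ 5 (mod 8): gcd(18, 8) = 2; 5 - 7 = -2, which IS divisible by 2, so compatible.
    Write x = 7 + 18·t and substitute into x ≡ 5 (mod 8): 18·t ≡ 5 − 7 = -2 (mod 8).
    Divide the congruence (and modulus) by g = 2: 9·t ≡ -1 (mod 4).
    Reduce coefficients mod 4: 1·t ≡ 3 (mod 4).
    So t ≡ 3 (mod 4).
    Then x = 7 + 18·3 = 61, valid modulo lcm(18, 8) = 72: x ≡ 61 (mod 72).
Verify: 61 mod 9 = 7, 61 mod 6 = 1, 61 mod 8 = 5.

x ≡ 61 (mod 72).


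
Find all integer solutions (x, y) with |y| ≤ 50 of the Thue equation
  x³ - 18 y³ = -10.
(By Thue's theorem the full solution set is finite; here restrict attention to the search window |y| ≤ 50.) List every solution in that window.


The equation is x³ - 18y³ = -10. For fixed y, x³ = 18·y³ − 10, so a solution requires the RHS to be a perfect cube.
Strategy: iterate y from -50 to 50, compute RHS = 18·y³ − 10, and check whether it is a (positive or negative) perfect cube.
Check small values of y:
  y = 0: RHS = -10 is not a perfect cube.
  y = 1: RHS = 8 = (2)³ ⇒ x = 2 works.
  y = -1: RHS = -28 is not a perfect cube.
  y = 2: RHS = 134 is not a perfect cube.
  y = -2: RHS = -154 is not a perfect cube.
  y = 3: RHS = 476 is not a perfect cube.
  y = -3: RHS = -496 is not a perfect cube.
Continuing the search up to |y| = 50 finds no further solutions beyond those listed.
Collected solutions: (2, 1).

Solutions (with |y| ≤ 50): (2, 1).


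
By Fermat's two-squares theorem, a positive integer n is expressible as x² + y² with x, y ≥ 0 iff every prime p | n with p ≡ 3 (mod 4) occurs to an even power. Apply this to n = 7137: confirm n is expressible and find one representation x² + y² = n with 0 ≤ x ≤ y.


Step 1: Factor n = 7137 = 3^2 · 13 · 61.
Step 2: Check the mod-4 condition on each prime factor: 3 ≡ 3 (mod 4), exponent 2 (must be even); 13 ≡ 1 (mod 4), exponent 1; 61 ≡ 1 (mod 4), exponent 1.
All primes ≡ 3 (mod 4) appear to even exponent (or don't appear), so by the two-squares theorem n IS expressible as a sum of two squares.
Step 3: Build a representation. Group n = k² · m with k = 3 and m = 13 · 61 = 793 (a product of primes ≡ 1 (mod 4)); a representation of m scales to one of n via (k·x)² + (k·y)² = k²(x² + y²). Each prime p ≡ 1 (mod 4) is itself a sum of two squares; find a² by testing p − a² for a perfect square:
  13: 13 − 1² = 12, 13 − 2² = 9 = 3² ⇒ 13 = 2² + 3².
  61: 61 − 1² = 60, 61 − 2² = 57, 61 − 3² = 52, 61 − 4² = 45, 61 − 5² = 36 = 6² ⇒ 61 = 5² + 6².
  Combine using the Brahmagupta–Fibonacci identity (a² + b²)(c² + d²) = (ac − bd)² + (ad + bc)² = (ac + bd)² + (ad − bc)²:
  13 · 61 = 793: from (2² + 3²)(5² + 6²), take (2·5 − 3·6, 2·6 + 3·5) = (10 − 18, 12 + 15) = (-8, 27); dropping signs (only squares matter) gives (8, 27); check 8² + 27² = 64 + 729 = 793 ✓.
  Scale by k = 3: (3·8, 3·27) = (24, 81).
Step 4: Order so x ≤ y and verify: 24² + 81² = 576 + 6561 = 7137 = n. ✓

n = 7137 = 24² + 81² (one valid representation with x ≤ y).


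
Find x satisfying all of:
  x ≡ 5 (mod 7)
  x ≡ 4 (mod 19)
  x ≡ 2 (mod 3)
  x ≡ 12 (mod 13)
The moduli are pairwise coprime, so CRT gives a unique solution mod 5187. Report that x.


Product of moduli M = 7 · 19 · 3 · 13 = 5187.
Merge one congruence at a time:
  Start: x ≡ 5 (mod 7).
  Combine with x ≡ 4 (mod 19); new modulus lcm = 133.
    Write x = 5 + 7·t and substitute into x ≡ 4 (mod 19): 7·t ≡ 4 − 5 = -1 (mod 19).
    Reduce coefficients mod 19: 7·t ≡ 18 (mod 19).
    The inverse of 7 mod 19 is 11 (since 7·11 = 77 = 4·19 + 1), so t ≡ 11·18 = 198 ≡ 8 (mod 19).
    Then x = 5 + 7·8 = 61, valid modulo lcm(7, 19) = 133: x ≡ 61 (mod 133).
  Combine with x ≡ 2 (mod 3); new modulus lcm = 399.
    Write x = 61 + 133·t and substitute into x ≡ 2 (mod 3): 133·t ≡ 2 − 61 = -59 (mod 3).
    Reduce coefficients mod 3: 1·t ≡ 1 (mod 3).
    So t ≡ 1 (mod 3).
    Then x = 61 + 133·1 = 194, valid modulo lcm(133, 3) = 399: x ≡ 194 (mod 399).
  Combine with x ≡ 12 (mod 13); new modulus lcm = 5187.
    Write x = 194 + 399·t and substitute into x ≡ 12 (mod 13): 399·t ≡ 12 − 194 = -182 (mod 13).
    Reduce coefficients mod 13: 9·t ≡ 0 (mod 13).
    The inverse of 9 mod 13 is 3 (since 9·3 = 27 = 2·13 + 1), so t ≡ 3·0 = 0 ≡ 0 (mod 13).
    Then x = 194 + 399·0 = 194, valid modulo lcm(399, 13) = 5187: x ≡ 194 (mod 5187).
Verify against each original: 194 mod 7 = 5, 194 mod 19 = 4, 194 mod 3 = 2, 194 mod 13 = 12.

x ≡ 194 (mod 5187).


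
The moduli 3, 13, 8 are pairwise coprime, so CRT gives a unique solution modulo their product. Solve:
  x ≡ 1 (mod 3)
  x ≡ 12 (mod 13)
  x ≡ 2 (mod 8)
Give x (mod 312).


Moduli 3, 13, 8 are pairwise coprime; by CRT there is a unique solution modulo M = 3 · 13 · 8 = 312.
Solve pairwise, accumulating the modulus:
  Start with x ≡ 1 (mod 3).
  Combine with x ≡ 12 (mod 13): since gcd(3, 13) = 1, we get a unique residue mod 39.
    Write x = 1 + 3·t and substitute into x ≡ 12 (mod 13): 3·t ≡ 12 − 1 = 11 (mod 13).
    The inverse of 3 mod 13 is 9 (since 3·9 = 27 = 2·13 + 1), so t ≡ 9·11 = 99 ≡ 8 (mod 13).
    Then x = 1 + 3·8 = 25, valid modulo lcm(3, 13) = 39: x ≡ 25 (mod 39).
  Combine with x ≡ 2 (mod 8): since gcd(39, 8) = 1, we get a unique residue mod 312.
    Write x = 25 + 39·t and substitute into x ≡ 2 (mod 8): 39·t ≡ 2 − 25 = -23 (mod 8).
    Reduce coefficients mod 8: 7·t ≡ 1 (mod 8).
    The inverse of 7 mod 8 is 7 (since 7·7 = 49 = 6·8 + 1), so t ≡ 7·1 = 7 ≡ 7 (mod 8).
    Then x = 25 + 39·7 = 298, valid modulo lcm(39, 8) = 312: x ≡ 298 (mod 312).
Verify: 298 mod 3 = 1 ✓, 298 mod 13 = 12 ✓, 298 mod 8 = 2 ✓.

x ≡ 298 (mod 312).


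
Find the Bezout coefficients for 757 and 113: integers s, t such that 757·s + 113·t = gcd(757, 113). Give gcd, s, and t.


Euclidean algorithm on (757, 113) — divide until remainder is 0:
  757 = 6 · 113 + 79
  113 = 1 · 79 + 34
  79 = 2 · 34 + 11
  34 = 3 · 11 + 1
  11 = 11 · 1 + 0
gcd(757, 113) = 1.
Track Bezout coefficients alongside the remainders: start with r₀ = 757 = a·1 + b·0 (s = 1, t = 0) and r₁ = 113 = a·0 + b·1 (s = 0, t = 1); each new remainder r_{k+1} = r_{k-1} − q_k·r_k inherits s_{k+1} = s_{k-1} − q_k·s_k, t_{k+1} = t_{k-1} − q_k·t_k, so r_k = a·s_k + b·t_k at every step:
  q = 6: r = 79, s = 1 − 6·0 = 1, t = 0 − 6·1 = -6  (check: 757·1 + 113·(-6) = 79)
  q = 1: r = 34, s = 0 − 1·1 = -1, t = 1 − 1·(-6) = 7  (check: 757·(-1) + 113·7 = 34)
  q = 2: r = 11, s = 1 − 2·(-1) = 3, t = -6 − 2·7 = -20  (check: 757·3 + 113·(-20) = 11)
  q = 3: r = 1, s = -1 − 3·3 = -10, t = 7 − 3·(-20) = 67  (check: 757·(-10) + 113·67 = 1)
The row with r = 1 (the gcd) gives the Bezout coefficients s = -10, t = 67.
Result: 757 · (-10) + 113 · (67) = 1.

gcd(757, 113) = 1; s = -10, t = 67 (check: 757·(-10) + 113·67 = 1).


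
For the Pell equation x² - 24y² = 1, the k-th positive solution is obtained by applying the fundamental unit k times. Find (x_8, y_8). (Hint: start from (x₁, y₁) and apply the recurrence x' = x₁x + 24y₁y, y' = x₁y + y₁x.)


Step 1: Find the fundamental solution (x₁, y₁) of x² - 24y² = 1.
  Expand √24 as a continued fraction. a₀ = ⌊√24⌋ = 4; iterate m_{k+1} = d_k·a_k − m_k, d_{k+1} = (24 − m_{k+1}²)/d_k, a_{k+1} = ⌊(a₀ + m_{k+1})/d_{k+1}⌋ (starting m₀ = 0, d₀ = 1), with convergents p_k = a_k·p_{k-1} + p_{k-2}, q_k = a_k·q_{k-1} + q_{k-2} (p₋₁ = 1, q₋₁ = 0):
  k = 0: a₀ = 4; p₀/q₀ = 4/1; p₀² − 24·q₀² = 16 − 24 = -8.
  k = 1: m = 4, d = 8, a = ⌊(4 + 4)/8⌋ = 1; p/q = (1·4 + 1)/(1·1 + 0) = 5/1; p² − 24·q² = 25 − 24 = 1.
  The first convergent with p² − 24·q² = 1 gives the fundamental solution (x₁, y₁) = (5, 1).
Step 2: Apply the recurrence (x_{n+1}, y_{n+1}) = (x₁x_n + 24y₁y_n, x₁y_n + y₁x_n) repeatedly.
  From (x_1, y_1) = (5, 1): x_2 = 5·5 + 24·1·1 = 49; y_2 = 5·1 + 1·5 = 10.
  From (x_2, y_2) = (49, 10): x_3 = 5·49 + 24·1·10 = 485; y_3 = 5·10 + 1·49 = 99.
  From (x_3, y_3) = (485, 99): x_4 = 5·485 + 24·1·99 = 4801; y_4 = 5·99 + 1·485 = 980.
  From (x_4, y_4) = (4801, 980): x_5 = 5·4801 + 24·1·980 = 47525; y_5 = 5·980 + 1·4801 = 9701.
  From (x_5, y_5) = (47525, 9701): x_6 = 5·47525 + 24·1·9701 = 470449; y_6 = 5·9701 + 1·47525 = 96030.
  From (x_6, y_6) = (470449, 96030): x_7 = 5·470449 + 24·1·96030 = 4656965; y_7 = 5·96030 + 1·470449 = 950599.
  From (x_7, y_7) = (4656965, 950599): x_8 = 5·4656965 + 24·1·950599 = 46099201; y_8 = 5·950599 + 1·4656965 = 9409960.
Step 3: Verify x_8² - 24·y_8² = 2125136332838401 - 2125136332838400 = 1 (should be 1). ✓

(x_1, y_1) = (5, 1); (x_8, y_8) = (46099201, 9409960).


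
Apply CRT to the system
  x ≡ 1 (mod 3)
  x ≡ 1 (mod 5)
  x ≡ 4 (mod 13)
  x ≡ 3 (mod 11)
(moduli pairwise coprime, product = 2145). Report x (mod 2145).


Product of moduli M = 3 · 5 · 13 · 11 = 2145.
Merge one congruence at a time:
  Start: x ≡ 1 (mod 3).
  Combine with x ≡ 1 (mod 5); new modulus lcm = 15.
    Write x = 1 + 3·t and substitute into x ≡ 1 (mod 5): 3·t ≡ 1 − 1 = 0 (mod 5).
    The inverse of 3 mod 5 is 2 (since 3·2 = 6 = 1·5 + 1), so t ≡ 2·0 = 0 ≡ 0 (mod 5).
    Then x = 1 + 3·0 = 1, valid modulo lcm(3, 5) = 15: x ≡ 1 (mod 15).
  Combine with x ≡ 4 (mod 13); new modulus lcm = 195.
    Write x = 1 + 15·t and substitute into x ≡ 4 (mod 13): 15·t ≡ 4 − 1 = 3 (mod 13).
    Reduce coefficients mod 13: 2·t ≡ 3 (mod 13).
    The inverse of 2 mod 13 is 7 (since 2·7 = 14 = 1·13 + 1), so t ≡ 7·3 = 21 ≡ 8 (mod 13).
    Then x = 1 + 15·8 = 121, valid modulo lcm(15, 13) = 195: x ≡ 121 (mod 195).
  Combine with x ≡ 3 (mod 11); new modulus lcm = 2145.
    Write x = 121 + 195·t and substitute into x ≡ 3 (mod 11): 195·t ≡ 3 − 121 = -118 (mod 11).
    Reduce coefficients mod 11: 8·t ≡ 3 (mod 11).
    The inverse of 8 mod 11 is 7 (since 8·7 = 56 = 5·11 + 1), so t ≡ 7·3 = 21 ≡ 10 (mod 11).
    Then x = 121 + 195·10 = 2071, valid modulo lcm(195, 11) = 2145: x ≡ 2071 (mod 2145).
Verify against each original: 2071 mod 3 = 1, 2071 mod 5 = 1, 2071 mod 13 = 4, 2071 mod 11 = 3.

x ≡ 2071 (mod 2145).


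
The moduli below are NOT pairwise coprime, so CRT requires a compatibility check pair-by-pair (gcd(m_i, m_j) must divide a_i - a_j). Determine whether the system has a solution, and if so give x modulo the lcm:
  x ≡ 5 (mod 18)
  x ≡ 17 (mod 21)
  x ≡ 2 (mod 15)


Moduli 18, 21, 15 are not pairwise coprime, so CRT works modulo lcm(m_i) when all pairwise compatibility conditions hold.
Pairwise compatibility: gcd(m_i, m_j) must divide a_i - a_j for every pair.
Merge one congruence at a time:
  Start: x ≡ 5 (mod 18).
  Combine with x ≡ 17 (mod 21): gcd(18, 21) = 3; 17 - 5 = 12, which IS divisible by 3, so compatible.
    Write x = 5 + 18·t and substitute into x ≡ 17 (mod 21): 18·t ≡ 17 − 5 = 12 (mod 21).
    Divide the congruence (and modulus) by g = 3: 6·t ≡ 4 (mod 7).
    The inverse of 6 mod 7 is 6 (since 6·6 = 36 = 5·7 + 1), so t ≡ 6·4 = 24 ≡ 3 (mod 7).
    Then x = 5 + 18·3 = 59, valid modulo lcm(18, 21) = 126: x ≡ 59 (mod 126).
  Combine with x ≡ 2 (mod 15): gcd(126, 15) = 3; 2 - 59 = -57, which IS divisible by 3, so compatible.
    Write x = 59 + 126·t and substitute into x ≡ 2 (mod 15): 126·t ≡ 2 − 59 = -57 (mod 15).
    Divide the congruence (and modulus) by g = 3: 42·t ≡ -19 (mod 5).
    Reduce coefficients mod 5: 2·t ≡ 1 (mod 5).
    The inverse of 2 mod 5 is 3 (since 2·3 = 6 = 1·5 + 1), so t ≡ 3·1 = 3 ≡ 3 (mod 5).
    Then x = 59 + 126·3 = 437, valid modulo lcm(126, 15) = 630: x ≡ 437 (mod 630).
Verify: 437 mod 18 = 5, 437 mod 21 = 17, 437 mod 15 = 2.

x ≡ 437 (mod 630).


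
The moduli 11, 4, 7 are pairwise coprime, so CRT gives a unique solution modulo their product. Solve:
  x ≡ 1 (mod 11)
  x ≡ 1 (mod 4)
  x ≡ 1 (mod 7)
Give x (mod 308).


Moduli 11, 4, 7 are pairwise coprime; by CRT there is a unique solution modulo M = 11 · 4 · 7 = 308.
Solve pairwise, accumulating the modulus:
  Start with x ≡ 1 (mod 11).
  Combine with x ≡ 1 (mod 4): since gcd(11, 4) = 1, we get a unique residue mod 44.
    Write x = 1 + 11·t and substitute into x ≡ 1 (mod 4): 11·t ≡ 1 − 1 = 0 (mod 4).
    Reduce coefficients mod 4: 3·t ≡ 0 (mod 4).
    The inverse of 3 mod 4 is 3 (since 3·3 = 9 = 2·4 + 1), so t ≡ 3·0 = 0 ≡ 0 (mod 4).
    Then x = 1 + 11·0 = 1, valid modulo lcm(11, 4) = 44: x ≡ 1 (mod 44).
  Combine with x ≡ 1 (mod 7): since gcd(44, 7) = 1, we get a unique residue mod 308.
    Write x = 1 + 44·t and substitute into x ≡ 1 (mod 7): 44·t ≡ 1 − 1 = 0 (mod 7).
    Reduce coefficients mod 7: 2·t ≡ 0 (mod 7).
    The inverse of 2 mod 7 is 4 (since 2·4 = 8 = 1·7 + 1), so t ≡ 4·0 = 0 ≡ 0 (mod 7).
    Then x = 1 + 44·0 = 1, valid modulo lcm(44, 7) = 308: x ≡ 1 (mod 308).
Verify: 1 mod 11 = 1 ✓, 1 mod 4 = 1 ✓, 1 mod 7 = 1 ✓.

x ≡ 1 (mod 308).


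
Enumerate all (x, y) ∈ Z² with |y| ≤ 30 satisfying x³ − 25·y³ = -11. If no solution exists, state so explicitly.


The equation is x³ - 25y³ = -11. For fixed y, x³ = 25·y³ − 11, so a solution requires the RHS to be a perfect cube.
Strategy: iterate y from -30 to 30, compute RHS = 25·y³ − 11, and check whether it is a (positive or negative) perfect cube.
Check small values of y:
  y = 0: RHS = -11 is not a perfect cube.
  y = 1: RHS = 14 is not a perfect cube.
  y = -1: RHS = -36 is not a perfect cube.
  y = 2: RHS = 189 is not a perfect cube.
  y = -2: RHS = -211 is not a perfect cube.
  y = 3: RHS = 664 is not a perfect cube.
  y = -3: RHS = -686 is not a perfect cube.
Continuing the search up to |y| = 30 finds no solutions either.
No (x, y) in the scanned range satisfies the equation.

No integer solutions with |y| ≤ 30.


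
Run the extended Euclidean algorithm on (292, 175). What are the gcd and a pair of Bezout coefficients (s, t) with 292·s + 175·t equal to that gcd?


Euclidean algorithm on (292, 175) — divide until remainder is 0:
  292 = 1 · 175 + 117
  175 = 1 · 117 + 58
  117 = 2 · 58 + 1
  58 = 58 · 1 + 0
gcd(292, 175) = 1.
Track Bezout coefficients alongside the remainders: start with r₀ = 292 = a·1 + b·0 (s = 1, t = 0) and r₁ = 175 = a·0 + b·1 (s = 0, t = 1); each new remainder r_{k+1} = r_{k-1} − q_k·r_k inherits s_{k+1} = s_{k-1} − q_k·s_k, t_{k+1} = t_{k-1} − q_k·t_k, so r_k = a·s_k + b·t_k at every step:
  q = 1: r = 117, s = 1 − 1·0 = 1, t = 0 − 1·1 = -1  (check: 292·1 + 175·(-1) = 117)
  q = 1: r = 58, s = 0 − 1·1 = -1, t = 1 − 1·(-1) = 2  (check: 292·(-1) + 175·2 = 58)
  q = 2: r = 1, s = 1 − 2·(-1) = 3, t = -1 − 2·2 = -5  (check: 292·3 + 175·(-5) = 1)
The row with r = 1 (the gcd) gives the Bezout coefficients s = 3, t = -5.
Result: 292 · (3) + 175 · (-5) = 1.

gcd(292, 175) = 1; s = 3, t = -5 (check: 292·3 + 175·(-5) = 1).


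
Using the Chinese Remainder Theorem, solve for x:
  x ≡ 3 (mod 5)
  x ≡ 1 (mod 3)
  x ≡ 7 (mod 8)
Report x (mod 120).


Moduli 5, 3, 8 are pairwise coprime; by CRT there is a unique solution modulo M = 5 · 3 · 8 = 120.
Solve pairwise, accumulating the modulus:
  Start with x ≡ 3 (mod 5).
  Combine with x ≡ 1 (mod 3): since gcd(5, 3) = 1, we get a unique residue mod 15.
    Write x = 3 + 5·t and substitute into x ≡ 1 (mod 3): 5·t ≡ 1 − 3 = -2 (mod 3).
    Reduce coefficients mod 3: 2·t ≡ 1 (mod 3).
    The inverse of 2 mod 3 is 2 (since 2·2 = 4 = 1·3 + 1), so t ≡ 2·1 = 2 ≡ 2 (mod 3).
    Then x = 3 + 5·2 = 13, valid modulo lcm(5, 3) = 15: x ≡ 13 (mod 15).
  Combine with x ≡ 7 (mod 8): since gcd(15, 8) = 1, we get a unique residue mod 120.
    Write x = 13 + 15·t and substitute into x ≡ 7 (mod 8): 15·t ≡ 7 − 13 = -6 (mod 8).
    Reduce coefficients mod 8: 7·t ≡ 2 (mod 8).
    The inverse of 7 mod 8 is 7 (since 7·7 = 49 = 6·8 + 1), so t ≡ 7·2 = 14 ≡ 6 (mod 8).
    Then x = 13 + 15·6 = 103, valid modulo lcm(15, 8) = 120: x ≡ 103 (mod 120).
Verify: 103 mod 5 = 3 ✓, 103 mod 3 = 1 ✓, 103 mod 8 = 7 ✓.

x ≡ 103 (mod 120).


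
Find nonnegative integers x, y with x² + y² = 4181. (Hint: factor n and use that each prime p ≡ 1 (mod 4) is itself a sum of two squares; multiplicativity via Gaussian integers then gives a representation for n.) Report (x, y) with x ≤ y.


Step 1: Factor n = 4181 = 37 · 113.
Step 2: Check the mod-4 condition on each prime factor: 37 ≡ 1 (mod 4), exponent 1; 113 ≡ 1 (mod 4), exponent 1.
All primes ≡ 3 (mod 4) appear to even exponent (or don't appear), so by the two-squares theorem n IS expressible as a sum of two squares.
Step 3: Build a representation. Here n = 37 · 113 is a product of primes ≡ 1 (mod 4). Each prime p ≡ 1 (mod 4) is itself a sum of two squares; find a² by testing p − a² for a perfect square:
  37: 37 − 1² = 36 = 6² ⇒ 37 = 1² + 6².
  113: 113 − 1² = 112, 113 − 2² = 109, 113 − 3² = 104, 113 − 4² = 97, 113 − 5² = 88, 113 − 6² = 77, 113 − 7² = 64 = 8² ⇒ 113 = 7² + 8².
  Combine using the Brahmagupta–Fibonacci identity (a² + b²)(c² + d²) = (ac − bd)² + (ad + bc)² = (ac + bd)² + (ad − bc)²:
  37 · 113 = 4181: from (1² + 6²)(7² + 8²), take (1·7 − 6·8, 1·8 + 6·7) = (7 − 48, 8 + 42) = (-41, 50); dropping signs (only squares matter) gives (41, 50); check 41² + 50² = 1681 + 2500 = 4181 ✓.
Step 4: Order so x ≤ y and verify: 41² + 50² = 1681 + 2500 = 4181 = n. ✓

n = 4181 = 41² + 50² (one valid representation with x ≤ y).


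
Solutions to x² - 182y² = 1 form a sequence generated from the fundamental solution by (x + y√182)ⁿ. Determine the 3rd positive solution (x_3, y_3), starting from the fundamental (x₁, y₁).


Step 1: Find the fundamental solution (x₁, y₁) of x² - 182y² = 1.
  Expand √182 as a continued fraction. a₀ = ⌊√182⌋ = 13; iterate m_{k+1} = d_k·a_k − m_k, d_{k+1} = (182 − m_{k+1}²)/d_k, a_{k+1} = ⌊(a₀ + m_{k+1})/d_{k+1}⌋ (starting m₀ = 0, d₀ = 1), with convergents p_k = a_k·p_{k-1} + p_{k-2}, q_k = a_k·q_{k-1} + q_{k-2} (p₋₁ = 1, q₋₁ = 0):
  k = 0: a₀ = 13; p₀/q₀ = 13/1; p₀² − 182·q₀² = 169 − 182 = -13.
  k = 1: m = 13, d = 13, a = ⌊(13 + 13)/13⌋ = 2; p/q = (2·13 + 1)/(2·1 + 0) = 27/2; p² − 182·q² = 729 − 728 = 1.
  The first convergent with p² − 182·q² = 1 gives the fundamental solution (x₁, y₁) = (27, 2).
Step 2: Apply the recurrence (x_{n+1}, y_{n+1}) = (x₁x_n + 182y₁y_n, x₁y_n + y₁x_n) repeatedly.
  From (x_1, y_1) = (27, 2): x_2 = 27·27 + 182·2·2 = 1457; y_2 = 27·2 + 2·27 = 108.
  From (x_2, y_2) = (1457, 108): x_3 = 27·1457 + 182·2·108 = 78651; y_3 = 27·108 + 2·1457 = 5830.
Step 3: Verify x_3² - 182·y_3² = 6185979801 - 6185979800 = 1 (should be 1). ✓

(x_1, y_1) = (27, 2); (x_3, y_3) = (78651, 5830).


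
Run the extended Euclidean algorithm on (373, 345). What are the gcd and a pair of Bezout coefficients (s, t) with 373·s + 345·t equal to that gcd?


Euclidean algorithm on (373, 345) — divide until remainder is 0:
  373 = 1 · 345 + 28
  345 = 12 · 28 + 9
  28 = 3 · 9 + 1
  9 = 9 · 1 + 0
gcd(373, 345) = 1.
Track Bezout coefficients alongside the remainders: start with r₀ = 373 = a·1 + b·0 (s = 1, t = 0) and r₁ = 345 = a·0 + b·1 (s = 0, t = 1); each new remainder r_{k+1} = r_{k-1} − q_k·r_k inherits s_{k+1} = s_{k-1} − q_k·s_k, t_{k+1} = t_{k-1} − q_k·t_k, so r_k = a·s_k + b·t_k at every step:
  q = 1: r = 28, s = 1 − 1·0 = 1, t = 0 − 1·1 = -1  (check: 373·1 + 345·(-1) = 28)
  q = 12: r = 9, s = 0 − 12·1 = -12, t = 1 − 12·(-1) = 13  (check: 373·(-12) + 345·13 = 9)
  q = 3: r = 1, s = 1 − 3·(-12) = 37, t = -1 − 3·13 = -40  (check: 373·37 + 345·(-40) = 1)
The row with r = 1 (the gcd) gives the Bezout coefficients s = 37, t = -40.
Result: 373 · (37) + 345 · (-40) = 1.

gcd(373, 345) = 1; s = 37, t = -40 (check: 373·37 + 345·(-40) = 1).


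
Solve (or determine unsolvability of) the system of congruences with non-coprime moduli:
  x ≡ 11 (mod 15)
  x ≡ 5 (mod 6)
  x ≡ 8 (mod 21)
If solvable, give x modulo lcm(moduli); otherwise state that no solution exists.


Moduli 15, 6, 21 are not pairwise coprime, so CRT works modulo lcm(m_i) when all pairwise compatibility conditions hold.
Pairwise compatibility: gcd(m_i, m_j) must divide a_i - a_j for every pair.
Merge one congruence at a time:
  Start: x ≡ 11 (mod 15).
  Combine with x ≡ 5 (mod 6): gcd(15, 6) = 3; 5 - 11 = -6, which IS divisible by 3, so compatible.
    Write x = 11 + 15·t and substitute into x ≡ 5 (mod 6): 15·t ≡ 5 − 11 = -6 (mod 6).
    Divide the congruence (and modulus) by g = 3: 5·t ≡ -2 (mod 2).
    Reduce coefficients mod 2: 1·t ≡ 0 (mod 2).
    So t ≡ 0 (mod 2).
    Then x = 11 + 15·0 = 11, valid modulo lcm(15, 6) = 30: x ≡ 11 (mod 30).
  Combine with x ≡ 8 (mod 21): gcd(30, 21) = 3; 8 - 11 = -3, which IS divisible by 3, so compatible.
    Write x = 11 + 30·t and substitute into x ≡ 8 (mod 21): 30·t ≡ 8 − 11 = -3 (mod 21).
    Divide the congruence (and modulus) by g = 3: 10·t ≡ -1 (mod 7).
    Reduce coefficients mod 7: 3·t ≡ 6 (mod 7).
    The inverse of 3 mod 7 is 5 (since 3·5 = 15 = 2·7 + 1), so t ≡ 5·6 = 30 ≡ 2 (mod 7).
    Then x = 11 + 30·2 = 71, valid modulo lcm(30, 21) = 210: x ≡ 71 (mod 210).
Verify: 71 mod 15 = 11, 71 mod 6 = 5, 71 mod 21 = 8.

x ≡ 71 (mod 210).


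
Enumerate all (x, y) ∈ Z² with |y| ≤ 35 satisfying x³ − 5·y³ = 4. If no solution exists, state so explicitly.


The equation is x³ - 5y³ = 4. For fixed y, x³ = 5·y³ + 4, so a solution requires the RHS to be a perfect cube.
Strategy: iterate y from -35 to 35, compute RHS = 5·y³ + 4, and check whether it is a (positive or negative) perfect cube.
Check small values of y:
  y = 0: RHS = 4 is not a perfect cube.
  y = 1: RHS = 9 is not a perfect cube.
  y = -1: RHS = -1 = (-1)³ ⇒ x = -1 works.
  y = 2: RHS = 44 is not a perfect cube.
  y = -2: RHS = -36 is not a perfect cube.
  y = 3: RHS = 139 is not a perfect cube.
  y = -3: RHS = -131 is not a perfect cube.
Continuing the search up to |y| = 35 finds no further solutions beyond those listed.
Collected solutions: (-1, -1).

Solutions (with |y| ≤ 35): (-1, -1).
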